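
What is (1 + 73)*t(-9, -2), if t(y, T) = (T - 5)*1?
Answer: -518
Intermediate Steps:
t(y, T) = -5 + T (t(y, T) = (-5 + T)*1 = -5 + T)
(1 + 73)*t(-9, -2) = (1 + 73)*(-5 - 2) = 74*(-7) = -518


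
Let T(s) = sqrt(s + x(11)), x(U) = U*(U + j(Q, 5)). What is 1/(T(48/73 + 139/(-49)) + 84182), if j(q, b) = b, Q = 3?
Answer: 301119014/25348800214791 - 7*sqrt(45388261)/25348800214791 ≈ 1.1877e-5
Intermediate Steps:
x(U) = U*(5 + U) (x(U) = U*(U + 5) = U*(5 + U))
T(s) = sqrt(176 + s) (T(s) = sqrt(s + 11*(5 + 11)) = sqrt(s + 11*16) = sqrt(s + 176) = sqrt(176 + s))
1/(T(48/73 + 139/(-49)) + 84182) = 1/(sqrt(176 + (48/73 + 139/(-49))) + 84182) = 1/(sqrt(176 + (48*(1/73) + 139*(-1/49))) + 84182) = 1/(sqrt(176 + (48/73 - 139/49)) + 84182) = 1/(sqrt(176 - 7795/3577) + 84182) = 1/(sqrt(621757/3577) + 84182) = 1/(sqrt(45388261)/511 + 84182) = 1/(84182 + sqrt(45388261)/511)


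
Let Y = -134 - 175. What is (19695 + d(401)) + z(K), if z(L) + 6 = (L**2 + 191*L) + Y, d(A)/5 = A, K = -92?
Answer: 12277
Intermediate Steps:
d(A) = 5*A
Y = -309
z(L) = -315 + L**2 + 191*L (z(L) = -6 + ((L**2 + 191*L) - 309) = -6 + (-309 + L**2 + 191*L) = -315 + L**2 + 191*L)
(19695 + d(401)) + z(K) = (19695 + 5*401) + (-315 + (-92)**2 + 191*(-92)) = (19695 + 2005) + (-315 + 8464 - 17572) = 21700 - 9423 = 12277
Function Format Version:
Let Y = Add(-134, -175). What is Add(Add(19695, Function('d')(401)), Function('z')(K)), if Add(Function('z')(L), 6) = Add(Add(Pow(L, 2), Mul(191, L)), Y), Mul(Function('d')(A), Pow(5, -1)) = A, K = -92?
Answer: 12277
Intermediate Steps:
Function('d')(A) = Mul(5, A)
Y = -309
Function('z')(L) = Add(-315, Pow(L, 2), Mul(191, L)) (Function('z')(L) = Add(-6, Add(Add(Pow(L, 2), Mul(191, L)), -309)) = Add(-6, Add(-309, Pow(L, 2), Mul(191, L))) = Add(-315, Pow(L, 2), Mul(191, L)))
Add(Add(19695, Function('d')(401)), Function('z')(K)) = Add(Add(19695, Mul(5, 401)), Add(-315, Pow(-92, 2), Mul(191, -92))) = Add(Add(19695, 2005), Add(-315, 8464, -17572)) = Add(21700, -9423) = 12277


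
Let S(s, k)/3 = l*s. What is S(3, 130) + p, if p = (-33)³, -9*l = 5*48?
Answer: -36177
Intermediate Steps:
l = -80/3 (l = -5*48/9 = -⅑*240 = -80/3 ≈ -26.667)
S(s, k) = -80*s (S(s, k) = 3*(-80*s/3) = -80*s)
p = -35937
S(3, 130) + p = -80*3 - 35937 = -240 - 35937 = -36177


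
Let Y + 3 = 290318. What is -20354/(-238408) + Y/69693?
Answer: 35315974921/8307684372 ≈ 4.2510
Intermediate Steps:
Y = 290315 (Y = -3 + 290318 = 290315)
-20354/(-238408) + Y/69693 = -20354/(-238408) + 290315/69693 = -20354*(-1/238408) + 290315*(1/69693) = 10177/119204 + 290315/69693 = 35315974921/8307684372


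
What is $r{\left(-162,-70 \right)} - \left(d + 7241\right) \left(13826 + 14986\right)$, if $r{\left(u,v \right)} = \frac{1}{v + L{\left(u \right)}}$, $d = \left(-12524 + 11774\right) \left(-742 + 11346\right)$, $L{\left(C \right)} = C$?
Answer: $\frac{53112504327455}{232} \approx 2.2893 \cdot 10^{11}$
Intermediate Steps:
$d = -7953000$ ($d = \left(-750\right) 10604 = -7953000$)
$r{\left(u,v \right)} = \frac{1}{u + v}$ ($r{\left(u,v \right)} = \frac{1}{v + u} = \frac{1}{u + v}$)
$r{\left(-162,-70 \right)} - \left(d + 7241\right) \left(13826 + 14986\right) = \frac{1}{-162 - 70} - \left(-7953000 + 7241\right) \left(13826 + 14986\right) = \frac{1}{-232} - \left(-7945759\right) 28812 = - \frac{1}{232} - -228933208308 = - \frac{1}{232} + 228933208308 = \frac{53112504327455}{232}$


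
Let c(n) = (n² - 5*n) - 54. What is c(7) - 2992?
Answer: -3032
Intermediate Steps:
c(n) = -54 + n² - 5*n
c(7) - 2992 = (-54 + 7² - 5*7) - 2992 = (-54 + 49 - 35) - 2992 = -40 - 2992 = -3032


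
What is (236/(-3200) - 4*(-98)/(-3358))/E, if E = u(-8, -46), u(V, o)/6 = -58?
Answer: 85287/155811200 ≈ 0.00054737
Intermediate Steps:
u(V, o) = -348 (u(V, o) = 6*(-58) = -348)
E = -348
(236/(-3200) - 4*(-98)/(-3358))/E = (236/(-3200) - 4*(-98)/(-3358))/(-348) = (236*(-1/3200) + 392*(-1/3358))*(-1/348) = (-59/800 - 196/1679)*(-1/348) = -255861/1343200*(-1/348) = 85287/155811200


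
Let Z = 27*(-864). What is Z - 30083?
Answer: -53411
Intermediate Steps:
Z = -23328
Z - 30083 = -23328 - 30083 = -53411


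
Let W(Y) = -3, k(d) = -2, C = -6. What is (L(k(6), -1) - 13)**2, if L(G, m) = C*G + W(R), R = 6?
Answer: 16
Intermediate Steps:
L(G, m) = -3 - 6*G (L(G, m) = -6*G - 3 = -3 - 6*G)
(L(k(6), -1) - 13)**2 = ((-3 - 6*(-2)) - 13)**2 = ((-3 + 12) - 13)**2 = (9 - 13)**2 = (-4)**2 = 16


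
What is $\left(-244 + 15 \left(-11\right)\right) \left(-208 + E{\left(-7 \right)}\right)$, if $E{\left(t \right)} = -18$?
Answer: $92434$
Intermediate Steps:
$\left(-244 + 15 \left(-11\right)\right) \left(-208 + E{\left(-7 \right)}\right) = \left(-244 + 15 \left(-11\right)\right) \left(-208 - 18\right) = \left(-244 - 165\right) \left(-226\right) = \left(-409\right) \left(-226\right) = 92434$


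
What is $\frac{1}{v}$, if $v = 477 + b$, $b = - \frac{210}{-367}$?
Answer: $\frac{367}{175269} \approx 0.0020939$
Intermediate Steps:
$b = \frac{210}{367}$ ($b = \left(-210\right) \left(- \frac{1}{367}\right) = \frac{210}{367} \approx 0.57221$)
$v = \frac{175269}{367}$ ($v = 477 + \frac{210}{367} = \frac{175269}{367} \approx 477.57$)
$\frac{1}{v} = \frac{1}{\frac{175269}{367}} = \frac{367}{175269}$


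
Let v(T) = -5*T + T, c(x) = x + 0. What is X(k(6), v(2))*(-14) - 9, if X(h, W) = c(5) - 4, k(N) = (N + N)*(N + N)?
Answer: -23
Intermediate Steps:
k(N) = 4*N² (k(N) = (2*N)*(2*N) = 4*N²)
c(x) = x
v(T) = -4*T
X(h, W) = 1 (X(h, W) = 5 - 4 = 1)
X(k(6), v(2))*(-14) - 9 = 1*(-14) - 9 = -14 - 9 = -23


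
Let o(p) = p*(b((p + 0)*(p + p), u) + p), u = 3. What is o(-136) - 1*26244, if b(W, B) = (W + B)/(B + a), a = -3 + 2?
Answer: -2523408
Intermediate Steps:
a = -1
b(W, B) = (B + W)/(-1 + B) (b(W, B) = (W + B)/(B - 1) = (B + W)/(-1 + B))
o(p) = p*(3/2 + p + p**2) (o(p) = p*((3 + (p + 0)*(p + p))/(-1 + 3) + p) = p*((3 + p*(2*p))/2 + p) = p*((3 + 2*p**2)/2 + p) = p*((3/2 + p**2) + p) = p*(3/2 + p + p**2))
o(-136) - 1*26244 = -136*(3/2 - 136 + (-136)**2) - 1*26244 = -136*(3/2 - 136 + 18496) - 26244 = -136*36723/2 - 26244 = -2497164 - 26244 = -2523408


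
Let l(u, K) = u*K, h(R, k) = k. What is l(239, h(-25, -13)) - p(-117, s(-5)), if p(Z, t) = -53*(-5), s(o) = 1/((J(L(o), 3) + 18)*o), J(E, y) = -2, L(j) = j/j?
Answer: -3372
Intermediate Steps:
L(j) = 1
l(u, K) = K*u
s(o) = 1/(16*o) (s(o) = 1/((-2 + 18)*o) = 1/(16*o))
p(Z, t) = 265
l(239, h(-25, -13)) - p(-117, s(-5)) = -13*239 - 1*265 = -3107 - 265 = -3372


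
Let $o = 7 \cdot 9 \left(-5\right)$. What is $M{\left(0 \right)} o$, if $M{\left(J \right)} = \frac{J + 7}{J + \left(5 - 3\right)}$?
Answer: $- \frac{2205}{2} \approx -1102.5$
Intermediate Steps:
$M{\left(J \right)} = \frac{7 + J}{2 + J}$ ($M{\left(J \right)} = \frac{7 + J}{J + 2} = \frac{7 + J}{2 + J}$)
$o = -315$ ($o = 63 \left(-5\right) = -315$)
$M{\left(0 \right)} o = \frac{7 + 0}{2 + 0} \left(-315\right) = \frac{1}{2} \cdot 7 \left(-315\right) = \frac{7}{2} \left(-315\right) = - \frac{2205}{2}$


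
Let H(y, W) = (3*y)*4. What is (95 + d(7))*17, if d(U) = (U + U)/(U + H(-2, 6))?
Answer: 1601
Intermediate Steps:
H(y, W) = 12*y
d(U) = 2*U/(-24 + U) (d(U) = (U + U)/(U + 12*(-2)) = (2*U)/(U - 24) = (2*U)/(-24 + U) = 2*U/(-24 + U))
(95 + d(7))*17 = (95 + 2*7/(-24 + 7))*17 = (95 + 2*7/(-17))*17 = (95 + 2*7*(-1/17))*17 = (95 - 14/17)*17 = (1601/17)*17 = 1601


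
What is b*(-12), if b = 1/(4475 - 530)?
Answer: -4/1315 ≈ -0.0030418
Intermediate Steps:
b = 1/3945 ≈ 0.00025349
b*(-12) = (1/3945)*(-12) = -4/1315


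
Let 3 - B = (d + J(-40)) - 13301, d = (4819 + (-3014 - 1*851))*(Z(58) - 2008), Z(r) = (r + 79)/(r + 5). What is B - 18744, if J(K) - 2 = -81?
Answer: 13357375/7 ≈ 1.9082e+6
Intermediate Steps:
Z(r) = (79 + r)/(5 + r)
J(K) = -79 (J(K) = 2 - 81 = -79)
d = -13394902/7 (d = (4819 + (-3014 - 1*851))*((79 + 58)/(5 + 58) - 2008) = (4819 + (-3014 - 851))*(137/63 - 2008) = (4819 - 3865)*((1/63)*137 - 2008) = 954*(137/63 - 2008) = 954*(-126367/63) = -13394902/7 ≈ -1.9136e+6)
B = 13488583/7 (B = 3 - ((-13394902/7 - 79) - 13301) = 3 - (-13395455/7 - 13301) = 3 - 1*(-13488562/7) = 3 + 13488562/7 = 13488583/7 ≈ 1.9269e+6)
B - 18744 = 13488583/7 - 18744 = 13357375/7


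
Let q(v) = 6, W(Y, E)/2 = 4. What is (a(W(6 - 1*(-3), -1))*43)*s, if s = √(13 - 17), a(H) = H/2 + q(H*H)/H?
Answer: 817*I/2 ≈ 408.5*I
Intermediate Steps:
W(Y, E) = 8 (W(Y, E) = 2*4 = 8)
a(H) = H/2 + 6/H
s = 2*I (s = √(-4) = 2*I ≈ 2.0*I)
(a(W(6 - 1*(-3), -1))*43)*s = (((½)*8 + 6/8)*43)*(2*I) = ((4 + 6*(⅛))*43)*(2*I) = ((4 + ¾)*43)*(2*I) = ((19/4)*43)*(2*I) = 817*(2*I)/4 = 817*I/2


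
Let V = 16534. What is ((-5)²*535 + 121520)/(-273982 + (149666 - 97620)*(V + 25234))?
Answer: 44965/724527782 ≈ 6.2061e-5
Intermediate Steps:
((-5)²*535 + 121520)/(-273982 + (149666 - 97620)*(V + 25234)) = ((-5)²*535 + 121520)/(-273982 + (149666 - 97620)*(16534 + 25234)) = (25*535 + 121520)/(-273982 + 52046*41768) = (13375 + 121520)/(-273982 + 2173857328) = 134895/2173583346 = 134895*(1/2173583346) = 44965/724527782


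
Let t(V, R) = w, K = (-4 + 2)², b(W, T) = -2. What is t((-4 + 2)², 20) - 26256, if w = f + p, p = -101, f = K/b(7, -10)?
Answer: -26359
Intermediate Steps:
K = 4 (K = (-2)² = 4)
f = -2 (f = 4/(-2) = 4*(-½) = -2)
w = -103 (w = -2 - 101 = -103)
t(V, R) = -103
t((-4 + 2)², 20) - 26256 = -103 - 26256 = -26359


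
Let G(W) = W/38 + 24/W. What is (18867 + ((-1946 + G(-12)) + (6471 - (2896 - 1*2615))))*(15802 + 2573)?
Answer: 8067819375/19 ≈ 4.2462e+8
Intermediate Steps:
G(W) = 24/W + W/38 (G(W) = W*(1/38) + 24/W = W/38 + 24/W = 24/W + W/38)
(18867 + ((-1946 + G(-12)) + (6471 - (2896 - 1*2615))))*(15802 + 2573) = (18867 + ((-1946 + (24/(-12) + (1/38)*(-12))) + (6471 - (2896 - 1*2615))))*(15802 + 2573) = (18867 + ((-1946 + (24*(-1/12) - 6/19)) + (6471 - (2896 - 2615))))*18375 = (18867 + ((-1946 + (-2 - 6/19)) + (6471 - 1*281)))*18375 = (18867 + ((-1946 - 44/19) + (6471 - 281)))*18375 = (18867 + (-37018/19 + 6190))*18375 = (18867 + 80592/19)*18375 = (439065/19)*18375 = 8067819375/19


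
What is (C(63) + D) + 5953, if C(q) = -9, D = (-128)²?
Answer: 22328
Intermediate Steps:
D = 16384
(C(63) + D) + 5953 = (-9 + 16384) + 5953 = 16375 + 5953 = 22328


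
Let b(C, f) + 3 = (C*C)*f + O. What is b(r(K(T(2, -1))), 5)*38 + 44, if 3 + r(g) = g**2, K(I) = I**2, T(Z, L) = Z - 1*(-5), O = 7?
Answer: 1092576956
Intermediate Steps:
T(Z, L) = 5 + Z (T(Z, L) = Z + 5 = 5 + Z)
r(g) = -3 + g**2
b(C, f) = 4 + f*C**2 (b(C, f) = -3 + ((C*C)*f + 7) = -3 + (C**2*f + 7) = -3 + (f*C**2 + 7) = -3 + (7 + f*C**2) = 4 + f*C**2)
b(r(K(T(2, -1))), 5)*38 + 44 = (4 + 5*(-3 + ((5 + 2)**2)**2)**2)*38 + 44 = (4 + 5*(-3 + (7**2)**2)**2)*38 + 44 = (4 + 5*(-3 + 49**2)**2)*38 + 44 = (4 + 5*(-3 + 2401)**2)*38 + 44 = (4 + 5*2398**2)*38 + 44 = (4 + 5*5750404)*38 + 44 = (4 + 28752020)*38 + 44 = 28752024*38 + 44 = 1092576912 + 44 = 1092576956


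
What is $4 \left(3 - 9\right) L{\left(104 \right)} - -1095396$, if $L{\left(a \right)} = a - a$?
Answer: $1095396$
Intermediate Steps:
$L{\left(a \right)} = 0$
$4 \left(3 - 9\right) L{\left(104 \right)} - -1095396 = 4 \left(3 - 9\right) 0 - -1095396 = 4 \left(-6\right) 0 + \left(-54 + 1095450\right) = \left(-24\right) 0 + 1095396 = 0 + 1095396 = 1095396$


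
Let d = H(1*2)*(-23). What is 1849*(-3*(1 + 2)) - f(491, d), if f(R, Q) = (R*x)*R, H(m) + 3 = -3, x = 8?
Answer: -1945289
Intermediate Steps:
H(m) = -6 (H(m) = -3 - 3 = -6)
d = 138 (d = -6*(-23) = 138)
f(R, Q) = 8*R² (f(R, Q) = (R*8)*R = (8*R)*R = 8*R²)
1849*(-3*(1 + 2)) - f(491, d) = 1849*(-3*(1 + 2)) - 8*491² = 1849*(-3*3) - 8*241081 = 1849*(-9) - 1*1928648 = -16641 - 1928648 = -1945289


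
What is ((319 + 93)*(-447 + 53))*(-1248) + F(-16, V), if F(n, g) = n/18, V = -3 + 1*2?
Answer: 1823268088/9 ≈ 2.0259e+8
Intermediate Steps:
V = -1 (V = -3 + 2 = -1)
F(n, g) = n/18 (F(n, g) = n*(1/18) = n/18)
((319 + 93)*(-447 + 53))*(-1248) + F(-16, V) = ((319 + 93)*(-447 + 53))*(-1248) + (1/18)*(-16) = (412*(-394))*(-1248) - 8/9 = -162328*(-1248) - 8/9 = 202585344 - 8/9 = 1823268088/9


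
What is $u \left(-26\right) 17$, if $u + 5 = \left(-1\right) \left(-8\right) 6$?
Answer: $-19006$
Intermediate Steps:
$u = 43$ ($u = -5 + \left(-1\right) \left(-8\right) 6 = -5 + 8 \cdot 6 = -5 + 48 = 43$)
$u \left(-26\right) 17 = 43 \left(-26\right) 17 = \left(-1118\right) 17 = -19006$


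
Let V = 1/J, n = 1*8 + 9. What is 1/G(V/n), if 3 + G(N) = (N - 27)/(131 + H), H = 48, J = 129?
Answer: -392547/1236851 ≈ -0.31738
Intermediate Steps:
n = 17 (n = 8 + 9 = 17)
V = 1/129 ≈ 0.0077519
G(N) = -564/179 + N/179 (G(N) = -3 + (N - 27)/(131 + 48) = -3 + (-27 + N)/179 = -3 + (-27 + N)*(1/179) = -3 + (-27/179 + N/179) = -564/179 + N/179)
1/G(V/n) = 1/(-564/179 + ((1/129)/17)/179) = 1/(-564/179 + ((1/129)*(1/17))/179) = 1/(-564/179 + (1/179)*(1/2193)) = 1/(-564/179 + 1/392547) = 1/(-1236851/392547) = -392547/1236851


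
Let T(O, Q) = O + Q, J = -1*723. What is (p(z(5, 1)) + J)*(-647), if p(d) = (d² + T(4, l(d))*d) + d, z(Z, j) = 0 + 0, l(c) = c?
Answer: 467781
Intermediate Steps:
z(Z, j) = 0
J = -723
p(d) = d + d² + d*(4 + d) (p(d) = (d² + (4 + d)*d) + d = (d² + d*(4 + d)) + d = d + d² + d*(4 + d))
(p(z(5, 1)) + J)*(-647) = (0*(5 + 2*0) - 723)*(-647) = (0*(5 + 0) - 723)*(-647) = (0*5 - 723)*(-647) = (0 - 723)*(-647) = -723*(-647) = 467781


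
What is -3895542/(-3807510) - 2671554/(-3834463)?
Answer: 597840005583/347613243265 ≈ 1.7198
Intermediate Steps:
-3895542/(-3807510) - 2671554/(-3834463) = -3895542*(-1/3807510) - 2671554*(-1/3834463) = 92751/90655 + 2671554/3834463 = 597840005583/347613243265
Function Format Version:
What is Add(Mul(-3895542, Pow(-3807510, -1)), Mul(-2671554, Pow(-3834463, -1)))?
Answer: Rational(597840005583, 347613243265) ≈ 1.7198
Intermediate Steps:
Add(Mul(-3895542, Pow(-3807510, -1)), Mul(-2671554, Pow(-3834463, -1))) = Add(Mul(-3895542, Rational(-1, 3807510)), Mul(-2671554, Rational(-1, 3834463))) = Add(Rational(92751, 90655), Rational(2671554, 3834463)) = Rational(597840005583, 347613243265)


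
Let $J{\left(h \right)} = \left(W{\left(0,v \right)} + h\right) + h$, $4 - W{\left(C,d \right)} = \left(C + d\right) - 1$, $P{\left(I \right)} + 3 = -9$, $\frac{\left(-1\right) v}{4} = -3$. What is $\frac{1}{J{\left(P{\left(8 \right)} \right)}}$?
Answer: $- \frac{1}{31} \approx -0.032258$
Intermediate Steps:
$v = 12$ ($v = \left(-4\right) \left(-3\right) = 12$)
$P{\left(I \right)} = -12$ ($P{\left(I \right)} = -3 - 9 = -12$)
$W{\left(C,d \right)} = 5 - C - d$ ($W{\left(C,d \right)} = 4 - \left(\left(C + d\right) - 1\right) = 4 - \left(-1 + C + d\right) = 5 - C - d$)
$J{\left(h \right)} = -7 + 2 h$ ($J{\left(h \right)} = \left(\left(5 - 0 - 12\right) + h\right) + h = \left(\left(5 + 0 - 12\right) + h\right) + h = \left(-7 + h\right) + h = -7 + 2 h$)
$\frac{1}{J{\left(P{\left(8 \right)} \right)}} = \frac{1}{-7 + 2 \left(-12\right)} = \frac{1}{-7 - 24} = \frac{1}{-31} = - \frac{1}{31}$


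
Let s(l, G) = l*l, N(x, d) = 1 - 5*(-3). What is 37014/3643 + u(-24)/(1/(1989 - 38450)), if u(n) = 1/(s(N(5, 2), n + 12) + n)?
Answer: -124240175/845176 ≈ -147.00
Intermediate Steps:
N(x, d) = 16 (N(x, d) = 1 + 15 = 16)
s(l, G) = l²
u(n) = 1/(256 + n) (u(n) = 1/(16² + n) = 1/(256 + n))
37014/3643 + u(-24)/(1/(1989 - 38450)) = 37014/3643 + 1/((256 - 24)*(1/(1989 - 38450))) = 37014*(1/3643) + 1/(232*(1/(-36461))) = 37014/3643 + 1/(232*(-1/36461)) = 37014/3643 + (1/232)*(-36461) = 37014/3643 - 36461/232 = -124240175/845176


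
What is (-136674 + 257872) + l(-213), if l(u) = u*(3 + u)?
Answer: 165928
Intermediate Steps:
(-136674 + 257872) + l(-213) = (-136674 + 257872) - 213*(3 - 213) = 121198 - 213*(-210) = 121198 + 44730 = 165928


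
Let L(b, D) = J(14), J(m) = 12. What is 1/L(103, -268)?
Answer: 1/12 ≈ 0.083333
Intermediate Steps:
L(b, D) = 12
1/L(103, -268) = 1/12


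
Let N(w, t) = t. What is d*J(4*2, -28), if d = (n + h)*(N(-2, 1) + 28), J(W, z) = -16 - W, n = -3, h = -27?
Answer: 20880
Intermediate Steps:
d = -870 (d = (-3 - 27)*(1 + 28) = -30*29 = -870)
d*J(4*2, -28) = -870*(-16 - 4*2) = -870*(-16 - 1*8) = -870*(-16 - 8) = -870*(-24) = 20880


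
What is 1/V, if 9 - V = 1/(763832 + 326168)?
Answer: 1090000/9809999 ≈ 0.11111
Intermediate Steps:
V = 9809999/1090000 (V = 9 - 1/(763832 + 326168) = 9 - 1/1090000 = 9809999/1090000 ≈ 9.0000)
1/V = 1/(9809999/1090000) = 1090000/9809999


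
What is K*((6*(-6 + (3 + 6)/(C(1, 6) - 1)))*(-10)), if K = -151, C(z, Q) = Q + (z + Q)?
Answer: -47565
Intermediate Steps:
C(z, Q) = z + 2*Q (C(z, Q) = Q + (Q + z) = z + 2*Q)
K*((6*(-6 + (3 + 6)/(C(1, 6) - 1)))*(-10)) = -151*6*(-6 + (3 + 6)/((1 + 2*6) - 1))*(-10) = -151*6*(-6 + 9/((1 + 12) - 1))*(-10) = -151*6*(-6 + 9/(13 - 1))*(-10) = -151*6*(-6 + 9/12)*(-10) = -151*6*(-6 + 9*(1/12))*(-10) = -151*6*(-6 + ¾)*(-10) = -151*6*(-21/4)*(-10) = -(-9513)*(-10)/2 = -151*315 = -47565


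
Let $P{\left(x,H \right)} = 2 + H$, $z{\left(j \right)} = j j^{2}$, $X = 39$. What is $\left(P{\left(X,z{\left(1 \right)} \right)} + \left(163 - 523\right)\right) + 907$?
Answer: $550$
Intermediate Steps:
$z{\left(j \right)} = j^{3}$
$\left(P{\left(X,z{\left(1 \right)} \right)} + \left(163 - 523\right)\right) + 907 = \left(\left(2 + 1^{3}\right) + \left(163 - 523\right)\right) + 907 = \left(\left(2 + 1\right) + \left(163 - 523\right)\right) + 907 = \left(3 - 360\right) + 907 = -357 + 907 = 550$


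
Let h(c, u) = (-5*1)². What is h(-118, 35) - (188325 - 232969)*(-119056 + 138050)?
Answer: 847968161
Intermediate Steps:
h(c, u) = 25 (h(c, u) = (-5)² = 25)
h(-118, 35) - (188325 - 232969)*(-119056 + 138050) = 25 - (188325 - 232969)*(-119056 + 138050) = 25 - (-44644)*18994 = 25 - 1*(-847968136) = 25 + 847968136 = 847968161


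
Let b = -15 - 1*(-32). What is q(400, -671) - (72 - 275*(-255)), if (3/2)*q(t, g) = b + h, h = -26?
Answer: -70203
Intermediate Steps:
b = 17 (b = -15 + 32 = 17)
q(t, g) = -6 (q(t, g) = 2*(17 - 26)/3 = (2/3)*(-9) = -6)
q(400, -671) - (72 - 275*(-255)) = -6 - (72 - 275*(-255)) = -6 - (72 + 70125) = -6 - 1*70197 = -6 - 70197 = -70203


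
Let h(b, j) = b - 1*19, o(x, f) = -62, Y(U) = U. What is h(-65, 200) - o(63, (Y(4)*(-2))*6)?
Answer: -22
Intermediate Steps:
h(b, j) = -19 + b (h(b, j) = b - 19 = -19 + b)
h(-65, 200) - o(63, (Y(4)*(-2))*6) = (-19 - 65) - 1*(-62) = -84 + 62 = -22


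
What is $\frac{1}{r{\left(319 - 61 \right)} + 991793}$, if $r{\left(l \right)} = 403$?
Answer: $\frac{1}{992196} \approx 1.0079 \cdot 10^{-6}$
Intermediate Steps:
$\frac{1}{r{\left(319 - 61 \right)} + 991793} = \frac{1}{403 + 991793} = \frac{1}{992196}$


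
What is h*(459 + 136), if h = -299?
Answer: -177905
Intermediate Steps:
h*(459 + 136) = -299*(459 + 136) = -299*595 = -177905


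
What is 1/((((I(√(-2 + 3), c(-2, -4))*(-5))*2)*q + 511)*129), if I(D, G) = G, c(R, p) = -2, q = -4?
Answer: 1/55599 ≈ 1.7986e-5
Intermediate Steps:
1/((((I(√(-2 + 3), c(-2, -4))*(-5))*2)*q + 511)*129) = 1/(((-2*(-5)*2)*(-4) + 511)*129) = (1/129)/((10*2)*(-4) + 511) = (1/129)/(20*(-4) + 511) = (1/129)/(-80 + 511) = (1/129)/431 = (1/431)*(1/129) = 1/55599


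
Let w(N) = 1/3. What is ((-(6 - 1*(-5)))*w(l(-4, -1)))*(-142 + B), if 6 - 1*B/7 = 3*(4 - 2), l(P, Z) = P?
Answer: 1562/3 ≈ 520.67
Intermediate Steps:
w(N) = ⅓
B = 0 (B = 42 - 21*(4 - 2) = 42 - 21*2 = 42 - 7*6 = 42 - 42 = 0)
((-(6 - 1*(-5)))*w(l(-4, -1)))*(-142 + B) = (-(6 - 1*(-5))*(⅓))*(-142 + 0) = (-(6 + 5)*(⅓))*(-142) = (-1*11*(⅓))*(-142) = -11*⅓*(-142) = -11/3*(-142) = 1562/3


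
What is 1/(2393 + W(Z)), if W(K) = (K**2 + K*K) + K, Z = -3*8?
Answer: 1/3521 ≈ 0.00028401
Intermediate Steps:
Z = -24
W(K) = K + 2*K**2 (W(K) = (K**2 + K**2) + K = 2*K**2 + K = K + 2*K**2)
1/(2393 + W(Z)) = 1/(2393 - 24*(1 + 2*(-24))) = 1/(2393 - 24*(1 - 48)) = 1/(2393 - 24*(-47)) = 1/(2393 + 1128) = 1/3521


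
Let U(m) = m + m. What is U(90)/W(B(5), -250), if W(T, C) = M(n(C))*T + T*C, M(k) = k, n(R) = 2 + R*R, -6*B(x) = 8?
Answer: -135/62252 ≈ -0.0021686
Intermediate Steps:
B(x) = -4/3 (B(x) = -1/6*8 = -4/3)
n(R) = 2 + R**2
U(m) = 2*m
W(T, C) = C*T + T*(2 + C**2) (W(T, C) = (2 + C**2)*T + T*C = T*(2 + C**2) + C*T = C*T + T*(2 + C**2))
U(90)/W(B(5), -250) = (2*90)/((-4*(2 - 250 + (-250)**2)/3)) = 180/((-4*(2 - 250 + 62500)/3)) = 180/((-4/3*62252)) = 180/(-249008/3) = 180*(-3/249008) = -135/62252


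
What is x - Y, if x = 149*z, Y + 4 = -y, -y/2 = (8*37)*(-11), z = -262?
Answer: -32522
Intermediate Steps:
y = 6512 (y = -2*8*37*(-11) = -592*(-11) = -2*(-3256) = 6512)
Y = -6516 (Y = -4 - 1*6512 = -4 - 6512 = -6516)
x = -39038 (x = 149*(-262) = -39038)
x - Y = -39038 - 1*(-6516) = -39038 + 6516 = -32522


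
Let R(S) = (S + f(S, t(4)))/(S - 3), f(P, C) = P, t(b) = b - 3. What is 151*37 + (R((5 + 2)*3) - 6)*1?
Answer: 16750/3 ≈ 5583.3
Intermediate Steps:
t(b) = -3 + b
R(S) = 2*S/(-3 + S) (R(S) = (S + S)/(S - 3) = (2*S)/(-3 + S) = 2*S/(-3 + S))
151*37 + (R((5 + 2)*3) - 6)*1 = 151*37 + (2*((5 + 2)*3)/(-3 + (5 + 2)*3) - 6)*1 = 5587 + (2*(7*3)/(-3 + 7*3) - 6)*1 = 5587 + (2*21/(-3 + 21) - 6)*1 = 5587 + (2*21/18 - 6)*1 = 5587 + (2*21*(1/18) - 6)*1 = 5587 + (7/3 - 6)*1 = 5587 - 11/3*1 = 5587 - 11/3 = 16750/3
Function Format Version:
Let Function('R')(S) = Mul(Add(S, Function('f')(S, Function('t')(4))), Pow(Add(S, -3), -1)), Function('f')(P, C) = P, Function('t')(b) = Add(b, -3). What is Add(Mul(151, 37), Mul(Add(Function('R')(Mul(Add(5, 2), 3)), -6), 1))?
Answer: Rational(16750, 3) ≈ 5583.3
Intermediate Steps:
Function('t')(b) = Add(-3, b)
Function('R')(S) = Mul(2, S, Pow(Add(-3, S), -1)) (Function('R')(S) = Mul(Add(S, S), Pow(Add(S, -3), -1)) = Mul(Mul(2, S), Pow(Add(-3, S), -1)) = Mul(2, S, Pow(Add(-3, S), -1)))
Add(Mul(151, 37), Mul(Add(Function('R')(Mul(Add(5, 2), 3)), -6), 1)) = Add(Mul(151, 37), Mul(Add(Mul(2, Mul(Add(5, 2), 3), Pow(Add(-3, Mul(Add(5, 2), 3)), -1)), -6), 1)) = Add(5587, Mul(Add(Mul(2, Mul(7, 3), Pow(Add(-3, Mul(7, 3)), -1)), -6), 1)) = Add(5587, Mul(Add(Mul(2, 21, Pow(Add(-3, 21), -1)), -6), 1)) = Add(5587, Mul(Add(Mul(2, 21, Pow(18, -1)), -6), 1)) = Add(5587, Mul(Add(Mul(2, 21, Rational(1, 18)), -6), 1)) = Add(5587, Mul(Add(Rational(7, 3), -6), 1)) = Add(5587, Mul(Rational(-11, 3), 1)) = Add(5587, Rational(-11, 3)) = Rational(16750, 3)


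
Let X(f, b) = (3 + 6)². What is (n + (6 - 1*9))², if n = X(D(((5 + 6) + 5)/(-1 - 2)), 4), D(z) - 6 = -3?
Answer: 6084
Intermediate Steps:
D(z) = 3 (D(z) = 6 - 3 = 3)
X(f, b) = 81 (X(f, b) = 9² = 81)
n = 81
(n + (6 - 1*9))² = (81 + (6 - 1*9))² = (81 + (6 - 9))² = (81 - 3)² = 78² = 6084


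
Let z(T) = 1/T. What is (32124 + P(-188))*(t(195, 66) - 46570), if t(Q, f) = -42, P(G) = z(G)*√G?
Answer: -1497363888 + 23306*I*√47/47 ≈ -1.4974e+9 + 3399.5*I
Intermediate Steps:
P(G) = G^(-½) (P(G) = √G/G = G^(-½))
(32124 + P(-188))*(t(195, 66) - 46570) = (32124 + (-188)^(-½))*(-42 - 46570) = (32124 - I*√47/94)*(-46612) = -1497363888 + 23306*I*√47/47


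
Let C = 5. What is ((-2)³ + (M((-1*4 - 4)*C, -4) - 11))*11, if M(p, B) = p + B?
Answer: -693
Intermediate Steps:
M(p, B) = B + p
((-2)³ + (M((-1*4 - 4)*C, -4) - 11))*11 = ((-2)³ + ((-4 + (-1*4 - 4)*5) - 11))*11 = (-8 + ((-4 + (-4 - 4)*5) - 11))*11 = (-8 + ((-4 - 8*5) - 11))*11 = (-8 + ((-4 - 40) - 11))*11 = (-8 + (-44 - 11))*11 = (-8 - 55)*11 = -63*11 = -693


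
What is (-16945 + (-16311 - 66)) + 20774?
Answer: -12548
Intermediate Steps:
(-16945 + (-16311 - 66)) + 20774 = (-16945 - 16377) + 20774 = -33322 + 20774 = -12548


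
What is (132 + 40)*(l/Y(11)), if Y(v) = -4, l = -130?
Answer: 5590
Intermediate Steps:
(132 + 40)*(l/Y(11)) = (132 + 40)*(-130/(-4)) = 172*(-130*(-¼)) = 172*(65/2) = 5590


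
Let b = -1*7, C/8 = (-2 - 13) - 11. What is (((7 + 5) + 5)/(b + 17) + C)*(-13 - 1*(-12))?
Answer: 2063/10 ≈ 206.30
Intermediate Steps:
C = -208 (C = 8*((-2 - 13) - 11) = 8*(-15 - 11) = 8*(-26) = -208)
b = -7
(((7 + 5) + 5)/(b + 17) + C)*(-13 - 1*(-12)) = (((7 + 5) + 5)/(-7 + 17) - 208)*(-13 - 1*(-12)) = ((12 + 5)/10 - 208)*(-13 + 12) = (17*(⅒) - 208)*(-1) = (17/10 - 208)*(-1) = -2063/10*(-1) = 2063/10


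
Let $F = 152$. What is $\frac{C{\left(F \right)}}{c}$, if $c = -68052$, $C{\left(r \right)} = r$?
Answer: $- \frac{38}{17013} \approx -0.0022336$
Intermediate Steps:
$\frac{C{\left(F \right)}}{c} = \frac{152}{-68052} = 152 \left(- \frac{1}{68052}\right) = - \frac{38}{17013}$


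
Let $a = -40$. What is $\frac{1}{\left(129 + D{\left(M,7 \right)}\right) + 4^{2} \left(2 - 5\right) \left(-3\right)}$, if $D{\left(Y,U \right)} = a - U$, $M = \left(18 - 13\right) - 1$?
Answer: $\frac{1}{226} \approx 0.0044248$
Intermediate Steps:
$M = 4$ ($M = 5 - 1 = 4$)
$D{\left(Y,U \right)} = -40 - U$
$\frac{1}{\left(129 + D{\left(M,7 \right)}\right) + 4^{2} \left(2 - 5\right) \left(-3\right)} = \frac{1}{\left(129 - 47\right) + 4^{2} \left(2 - 5\right) \left(-3\right)} = \frac{1}{\left(129 - 47\right) + 16 \left(\left(-3\right) \left(-3\right)\right)} = \frac{1}{\left(129 - 47\right) + 16 \cdot 9} = \frac{1}{82 + 144} = \frac{1}{226}$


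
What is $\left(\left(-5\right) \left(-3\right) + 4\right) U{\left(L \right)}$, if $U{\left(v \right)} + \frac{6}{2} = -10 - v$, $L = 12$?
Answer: $-475$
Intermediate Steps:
$U{\left(v \right)} = -13 - v$ ($U{\left(v \right)} = -3 - \left(10 + v\right) = -13 - v$)
$\left(\left(-5\right) \left(-3\right) + 4\right) U{\left(L \right)} = \left(\left(-5\right) \left(-3\right) + 4\right) \left(-13 - 12\right) = \left(15 + 4\right) \left(-13 - 12\right) = 19 \left(-25\right) = -475$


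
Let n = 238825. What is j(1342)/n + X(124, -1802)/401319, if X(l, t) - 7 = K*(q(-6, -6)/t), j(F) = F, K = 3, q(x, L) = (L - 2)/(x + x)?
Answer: 162252562916/28785451389225 ≈ 0.0056366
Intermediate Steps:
q(x, L) = (-2 + L)/(2*x) (q(x, L) = (-2 + L)/((2*x)) = (-2 + L)*(1/(2*x)) = (-2 + L)/(2*x))
X(l, t) = 7 + 2/t (X(l, t) = 7 + 3*(((½)*(-2 - 6)/(-6))/t) = 7 + 3*(((½)*(-⅙)*(-8))/t) = 7 + 3*(2/(3*t)) = 7 + 2/t)
j(1342)/n + X(124, -1802)/401319 = 1342/238825 + (7 + 2/(-1802))/401319 = 1342*(1/238825) + (7 + 2*(-1/1802))*(1/401319) = 1342/238825 + (7 - 1/901)*(1/401319) = 1342/238825 + (6306/901)*(1/401319) = 1342/238825 + 2102/120529473 = 162252562916/28785451389225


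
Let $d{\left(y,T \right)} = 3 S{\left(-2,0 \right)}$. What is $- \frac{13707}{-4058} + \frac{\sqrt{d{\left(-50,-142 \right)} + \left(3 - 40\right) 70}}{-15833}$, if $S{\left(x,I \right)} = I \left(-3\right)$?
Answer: $\frac{13707}{4058} - \frac{i \sqrt{2590}}{15833} \approx 3.3778 - 0.0032143 i$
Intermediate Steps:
$S{\left(x,I \right)} = - 3 I$
$d{\left(y,T \right)} = 0$ ($d{\left(y,T \right)} = 3 \left(\left(-3\right) 0\right) = 3 \cdot 0 = 0$)
$- \frac{13707}{-4058} + \frac{\sqrt{d{\left(-50,-142 \right)} + \left(3 - 40\right) 70}}{-15833} = - \frac{13707}{-4058} + \frac{\sqrt{0 + \left(3 - 40\right) 70}}{-15833} = \left(-13707\right) \left(- \frac{1}{4058}\right) + \sqrt{0 - 2590} \left(- \frac{1}{15833}\right) = \frac{13707}{4058} + \sqrt{0 - 2590} \left(- \frac{1}{15833}\right) = \frac{13707}{4058} + \sqrt{-2590} \left(- \frac{1}{15833}\right) = \frac{13707}{4058} + i \sqrt{2590} \left(- \frac{1}{15833}\right) = \frac{13707}{4058} - \frac{i \sqrt{2590}}{15833}$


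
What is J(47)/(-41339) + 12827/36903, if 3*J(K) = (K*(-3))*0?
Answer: 12827/36903 ≈ 0.34759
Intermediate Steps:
J(K) = 0 (J(K) = ((K*(-3))*0)/3 = (-3*K*0)/3 = (1/3)*0 = 0)
J(47)/(-41339) + 12827/36903 = 0/(-41339) + 12827/36903 = 0*(-1/41339) + 12827*(1/36903) = 0 + 12827/36903 = 12827/36903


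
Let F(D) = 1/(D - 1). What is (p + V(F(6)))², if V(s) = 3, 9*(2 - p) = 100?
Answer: 3025/81 ≈ 37.346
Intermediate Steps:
p = -82/9 (p = 2 - ⅑*100 = 2 - 100/9 = -82/9 ≈ -9.1111)
F(D) = 1/(-1 + D)
(p + V(F(6)))² = (-82/9 + 3)² = (-55/9)² = 3025/81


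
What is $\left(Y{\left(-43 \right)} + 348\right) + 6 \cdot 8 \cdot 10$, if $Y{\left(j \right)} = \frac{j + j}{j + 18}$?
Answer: $\frac{20786}{25} \approx 831.44$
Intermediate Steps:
$Y{\left(j \right)} = \frac{2 j}{18 + j}$
$\left(Y{\left(-43 \right)} + 348\right) + 6 \cdot 8 \cdot 10 = \left(2 \left(-43\right) \frac{1}{18 - 43} + 348\right) + 6 \cdot 8 \cdot 10 = \left(2 \left(-43\right) \frac{1}{-25} + 348\right) + 48 \cdot 10 = \left(2 \left(-43\right) \left(- \frac{1}{25}\right) + 348\right) + 480 = \left(\frac{86}{25} + 348\right) + 480 = \frac{8786}{25} + 480 = \frac{20786}{25}$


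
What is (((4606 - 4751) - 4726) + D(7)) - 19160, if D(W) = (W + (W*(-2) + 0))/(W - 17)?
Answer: -240303/10 ≈ -24030.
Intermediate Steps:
D(W) = -W/(-17 + W) (D(W) = (W + (-2*W + 0))/(-17 + W) = (W - 2*W)/(-17 + W) = (-W)/(-17 + W) = -W/(-17 + W))
(((4606 - 4751) - 4726) + D(7)) - 19160 = (((4606 - 4751) - 4726) - 1*7/(-17 + 7)) - 19160 = ((-145 - 4726) - 1*7/(-10)) - 19160 = (-4871 - 1*7*(-⅒)) - 19160 = (-4871 + 7/10) - 19160 = -48703/10 - 19160 = -240303/10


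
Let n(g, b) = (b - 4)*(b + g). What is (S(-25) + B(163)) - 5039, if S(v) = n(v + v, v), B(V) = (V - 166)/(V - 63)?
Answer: -286403/100 ≈ -2864.0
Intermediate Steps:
B(V) = (-166 + V)/(-63 + V)
n(g, b) = (-4 + b)*(b + g)
S(v) = -12*v + 3*v² (S(v) = v² - 4*v - 4*(v + v) + v*(v + v) = v² - 4*v - 8*v + v*(2*v) = v² - 4*v - 8*v + 2*v² = -12*v + 3*v²)
(S(-25) + B(163)) - 5039 = (3*(-25)*(-4 - 25) + (-166 + 163)/(-63 + 163)) - 5039 = (3*(-25)*(-29) - 3/100) - 5039 = (2175 + (1/100)*(-3)) - 5039 = (2175 - 3/100) - 5039 = 217497/100 - 5039 = -286403/100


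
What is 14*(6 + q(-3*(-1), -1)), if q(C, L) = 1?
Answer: 98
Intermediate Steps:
14*(6 + q(-3*(-1), -1)) = 14*(6 + 1) = 14*7 = 98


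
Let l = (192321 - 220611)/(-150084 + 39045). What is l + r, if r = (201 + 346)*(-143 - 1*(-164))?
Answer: 425177761/37013 ≈ 11487.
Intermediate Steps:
r = 11487 (r = 547*(-143 + 164) = 547*21 = 11487)
l = 9430/37013 (l = -28290/(-111039) = -28290*(-1/111039) = 9430/37013 ≈ 0.25478)
l + r = 9430/37013 + 11487 = 425177761/37013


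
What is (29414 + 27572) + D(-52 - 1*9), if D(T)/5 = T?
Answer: 56681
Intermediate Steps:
D(T) = 5*T
(29414 + 27572) + D(-52 - 1*9) = (29414 + 27572) + 5*(-52 - 1*9) = 56986 + 5*(-52 - 9) = 56986 + 5*(-61) = 56986 - 305 = 56681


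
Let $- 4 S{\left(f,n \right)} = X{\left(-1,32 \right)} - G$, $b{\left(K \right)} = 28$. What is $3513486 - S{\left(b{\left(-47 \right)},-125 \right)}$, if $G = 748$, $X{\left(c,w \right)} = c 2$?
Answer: $\frac{7026597}{2} \approx 3.5133 \cdot 10^{6}$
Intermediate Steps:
$X{\left(c,w \right)} = 2 c$
$S{\left(f,n \right)} = \frac{375}{2}$ ($S{\left(f,n \right)} = - \frac{2 \left(-1\right) - 748}{4} = - \frac{-2 - 748}{4} = \left(- \frac{1}{4}\right) \left(-750\right) = \frac{375}{2}$)
$3513486 - S{\left(b{\left(-47 \right)},-125 \right)} = 3513486 - \frac{375}{2} = \frac{7026597}{2}$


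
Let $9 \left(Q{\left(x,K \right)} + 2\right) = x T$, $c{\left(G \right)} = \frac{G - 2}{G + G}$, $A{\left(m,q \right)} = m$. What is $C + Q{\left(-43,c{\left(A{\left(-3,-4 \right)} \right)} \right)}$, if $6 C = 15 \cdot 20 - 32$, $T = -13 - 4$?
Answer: $\frac{1115}{9} \approx 123.89$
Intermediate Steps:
$T = -17$ ($T = -13 - 4 = -17$)
$c{\left(G \right)} = \frac{-2 + G}{2 G}$
$C = \frac{134}{3}$ ($C = \frac{15 \cdot 20 - 32}{6} = \frac{300 - 32}{6} = \frac{1}{6} \cdot 268 = \frac{134}{3} \approx 44.667$)
$Q{\left(x,K \right)} = -2 - \frac{17 x}{9}$ ($Q{\left(x,K \right)} = -2 + \frac{x \left(-17\right)}{9} = -2 + \frac{\left(-17\right) x}{9} = -2 - \frac{17 x}{9}$)
$C + Q{\left(-43,c{\left(A{\left(-3,-4 \right)} \right)} \right)} = \frac{134}{3} - - \frac{713}{9} = \frac{134}{3} + \left(-2 + \frac{731}{9}\right) = \frac{134}{3} + \frac{713}{9} = \frac{1115}{9}$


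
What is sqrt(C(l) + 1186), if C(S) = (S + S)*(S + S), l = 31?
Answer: sqrt(5030) ≈ 70.922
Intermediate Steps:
C(S) = 4*S**2 (C(S) = (2*S)*(2*S) = 4*S**2)
sqrt(C(l) + 1186) = sqrt(4*31**2 + 1186) = sqrt(4*961 + 1186) = sqrt(3844 + 1186) = sqrt(5030)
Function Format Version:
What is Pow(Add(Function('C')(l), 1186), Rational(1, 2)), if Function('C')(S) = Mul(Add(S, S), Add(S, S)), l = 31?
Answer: Pow(5030, Rational(1, 2)) ≈ 70.922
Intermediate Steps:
Function('C')(S) = Mul(4, Pow(S, 2)) (Function('C')(S) = Mul(Mul(2, S), Mul(2, S)) = Mul(4, Pow(S, 2)))
Pow(Add(Function('C')(l), 1186), Rational(1, 2)) = Pow(Add(Mul(4, Pow(31, 2)), 1186), Rational(1, 2)) = Pow(Add(Mul(4, 961), 1186), Rational(1, 2)) = Pow(Add(3844, 1186), Rational(1, 2)) = Pow(5030, Rational(1, 2))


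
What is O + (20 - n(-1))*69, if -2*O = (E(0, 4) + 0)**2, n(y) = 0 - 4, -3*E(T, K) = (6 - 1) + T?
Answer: 29783/18 ≈ 1654.6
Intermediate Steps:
E(T, K) = -5/3 - T/3 (E(T, K) = -((6 - 1) + T)/3 = -(5 + T)/3 = -5/3 - T/3)
n(y) = -4
O = -25/18 (O = -((-5/3 - 1/3*0) + 0)**2/2 = -((-5/3 + 0) + 0)**2/2 = -(-5/3 + 0)**2/2 = -(-5/3)**2/2 = -1/2*25/9 = -25/18 ≈ -1.3889)
O + (20 - n(-1))*69 = -25/18 + (20 - 1*(-4))*69 = -25/18 + (20 + 4)*69 = -25/18 + 24*69 = -25/18 + 1656 = 29783/18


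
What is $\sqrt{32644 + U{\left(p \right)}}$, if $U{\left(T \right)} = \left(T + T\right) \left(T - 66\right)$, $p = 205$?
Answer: $\sqrt{89634} \approx 299.39$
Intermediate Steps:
$U{\left(T \right)} = 2 T \left(-66 + T\right)$
$\sqrt{32644 + U{\left(p \right)}} = \sqrt{32644 + 2 \cdot 205 \left(-66 + 205\right)} = \sqrt{32644 + 2 \cdot 205 \cdot 139} = \sqrt{32644 + 56990} = \sqrt{89634}$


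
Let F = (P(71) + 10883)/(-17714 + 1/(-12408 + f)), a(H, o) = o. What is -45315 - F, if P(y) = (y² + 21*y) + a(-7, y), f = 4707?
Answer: -6181534402539/136415515 ≈ -45314.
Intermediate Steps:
P(y) = y² + 22*y (P(y) = (y² + 21*y) + y = y² + 22*y)
F = -134659686/136415515 (F = (71*(22 + 71) + 10883)/(-17714 + 1/(-12408 + 4707)) = (71*93 + 10883)/(-17714 + 1/(-7701)) = (6603 + 10883)/(-17714 - 1/7701) = 17486/(-136415515/7701) = 17486*(-7701/136415515) = -134659686/136415515 ≈ -0.98713)
-45315 - F = -45315 - 1*(-134659686/136415515) = -45315 + 134659686/136415515 = -6181534402539/136415515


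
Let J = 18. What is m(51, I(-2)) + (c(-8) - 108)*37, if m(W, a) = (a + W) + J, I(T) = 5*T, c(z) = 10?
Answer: -3567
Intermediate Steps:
m(W, a) = 18 + W + a (m(W, a) = (a + W) + 18 = (W + a) + 18 = 18 + W + a)
m(51, I(-2)) + (c(-8) - 108)*37 = (18 + 51 + 5*(-2)) + (10 - 108)*37 = (18 + 51 - 10) - 98*37 = 59 - 3626 = -3567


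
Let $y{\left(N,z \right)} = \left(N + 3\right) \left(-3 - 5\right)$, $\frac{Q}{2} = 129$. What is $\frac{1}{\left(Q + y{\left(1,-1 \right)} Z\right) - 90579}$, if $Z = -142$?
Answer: $- \frac{1}{85777} \approx -1.1658 \cdot 10^{-5}$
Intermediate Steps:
$Q = 258$ ($Q = 2 \cdot 129 = 258$)
$y{\left(N,z \right)} = -24 - 8 N$ ($y{\left(N,z \right)} = \left(3 + N\right) \left(-8\right) = -24 - 8 N$)
$\frac{1}{\left(Q + y{\left(1,-1 \right)} Z\right) - 90579} = \frac{1}{\left(258 + \left(-24 - 8\right) \left(-142\right)\right) - 90579} = \frac{1}{\left(258 - -4544\right) - 90579} = \frac{1}{\left(258 + 4544\right) - 90579} = \frac{1}{4802 - 90579} = \frac{1}{-85777} = - \frac{1}{85777}$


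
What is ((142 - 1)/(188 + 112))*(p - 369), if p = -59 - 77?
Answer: -4747/20 ≈ -237.35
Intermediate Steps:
p = -136
((142 - 1)/(188 + 112))*(p - 369) = ((142 - 1)/(188 + 112))*(-136 - 369) = (141/300)*(-505) = (141*(1/300))*(-505) = (47/100)*(-505) = -4747/20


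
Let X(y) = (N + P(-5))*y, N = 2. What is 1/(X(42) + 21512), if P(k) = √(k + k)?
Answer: 5399/116601214 - 21*I*√10/233202428 ≈ 4.6303e-5 - 2.8476e-7*I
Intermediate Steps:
P(k) = √2*√k (P(k) = √(2*k) = √2*√k)
X(y) = y*(2 + I*√10) (X(y) = (2 + √2*√(-5))*y = (2 + √2*(I*√5))*y = (2 + I*√10)*y = y*(2 + I*√10))
1/(X(42) + 21512) = 1/(42*(2 + I*√10) + 21512) = 1/((84 + 42*I*√10) + 21512) = 1/(21596 + 42*I*√10)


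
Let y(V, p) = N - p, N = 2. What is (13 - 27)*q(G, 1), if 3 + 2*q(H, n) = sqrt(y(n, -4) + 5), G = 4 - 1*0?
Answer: 21 - 7*sqrt(11) ≈ -2.2164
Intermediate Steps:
y(V, p) = 2 - p
G = 4 (G = 4 + 0 = 4)
q(H, n) = -3/2 + sqrt(11)/2 (q(H, n) = -3/2 + sqrt((2 - 1*(-4)) + 5)/2 = -3/2 + sqrt((2 + 4) + 5)/2 = -3/2 + sqrt(6 + 5)/2 = -3/2 + sqrt(11)/2)
(13 - 27)*q(G, 1) = (13 - 27)*(-3/2 + sqrt(11)/2) = -14*(-3/2 + sqrt(11)/2) = 21 - 7*sqrt(11)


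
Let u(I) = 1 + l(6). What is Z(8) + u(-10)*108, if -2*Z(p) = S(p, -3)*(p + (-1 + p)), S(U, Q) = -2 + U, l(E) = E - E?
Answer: 63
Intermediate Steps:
l(E) = 0
u(I) = 1 (u(I) = 1 + 0 = 1)
Z(p) = -(-1 + 2*p)*(-2 + p)/2 (Z(p) = -(-2 + p)*(p + (-1 + p))/2 = -(-2 + p)*(-1 + 2*p)/2 = -(-1 + 2*p)*(-2 + p)/2)
Z(8) + u(-10)*108 = (-1 - 1*8**2 + (5/2)*8) + 1*108 = (-1 - 1*64 + 20) + 108 = (-1 - 64 + 20) + 108 = -45 + 108 = 63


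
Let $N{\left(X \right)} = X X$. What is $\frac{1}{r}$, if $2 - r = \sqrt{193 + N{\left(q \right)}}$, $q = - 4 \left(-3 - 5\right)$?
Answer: $- \frac{2}{1213} - \frac{\sqrt{1217}}{1213} \approx -0.030409$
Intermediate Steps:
$q = 32$ ($q = \left(-4\right) \left(-8\right) = 32$)
$N{\left(X \right)} = X^{2}$
$r = 2 - \sqrt{1217}$ ($r = 2 - \sqrt{193 + 32^{2}} = 2 - \sqrt{193 + 1024} = 2 - \sqrt{1217} \approx -32.885$)
$\frac{1}{r} = \frac{1}{2 - \sqrt{1217}}$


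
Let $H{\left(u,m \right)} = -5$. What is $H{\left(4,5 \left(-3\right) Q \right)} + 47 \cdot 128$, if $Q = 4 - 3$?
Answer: $6011$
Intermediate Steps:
$Q = 1$
$H{\left(4,5 \left(-3\right) Q \right)} + 47 \cdot 128 = -5 + 47 \cdot 128 = -5 + 6016 = 6011$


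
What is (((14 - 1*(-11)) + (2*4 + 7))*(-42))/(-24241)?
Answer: 240/3463 ≈ 0.069304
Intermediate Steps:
(((14 - 1*(-11)) + (2*4 + 7))*(-42))/(-24241) = (((14 + 11) + (8 + 7))*(-42))*(-1/24241) = ((25 + 15)*(-42))*(-1/24241) = (40*(-42))*(-1/24241) = -1680*(-1/24241) = 240/3463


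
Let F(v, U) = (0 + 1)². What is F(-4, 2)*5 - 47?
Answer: -42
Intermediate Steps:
F(v, U) = 1 (F(v, U) = 1² = 1)
F(-4, 2)*5 - 47 = 1*5 - 47 = 5 - 47 = -42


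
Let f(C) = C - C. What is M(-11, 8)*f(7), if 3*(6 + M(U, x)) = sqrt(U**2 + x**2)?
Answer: 0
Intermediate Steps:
M(U, x) = -6 + sqrt(U**2 + x**2)/3
f(C) = 0
M(-11, 8)*f(7) = (-6 + sqrt((-11)**2 + 8**2)/3)*0 = (-6 + sqrt(121 + 64)/3)*0 = (-6 + sqrt(185)/3)*0 = 0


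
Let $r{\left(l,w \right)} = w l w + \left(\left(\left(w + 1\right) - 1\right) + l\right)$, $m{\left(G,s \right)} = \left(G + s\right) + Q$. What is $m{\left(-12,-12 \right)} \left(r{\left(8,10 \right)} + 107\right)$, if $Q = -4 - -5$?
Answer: $-21275$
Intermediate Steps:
$Q = 1$ ($Q = -4 + 5 = 1$)
$m{\left(G,s \right)} = 1 + G + s$ ($m{\left(G,s \right)} = \left(G + s\right) + 1 = 1 + G + s$)
$r{\left(l,w \right)} = l + w + l w^{2}$ ($r{\left(l,w \right)} = l w w + \left(\left(\left(1 + w\right) - 1\right) + l\right) = l w^{2} + \left(w + l\right) = l w^{2} + \left(l + w\right) = l + w + l w^{2}$)
$m{\left(-12,-12 \right)} \left(r{\left(8,10 \right)} + 107\right) = \left(1 - 12 - 12\right) \left(\left(8 + 10 + 8 \cdot 10^{2}\right) + 107\right) = - 23 \left(\left(8 + 10 + 8 \cdot 100\right) + 107\right) = - 23 \left(\left(8 + 10 + 800\right) + 107\right) = - 23 \left(818 + 107\right) = \left(-23\right) 925 = -21275$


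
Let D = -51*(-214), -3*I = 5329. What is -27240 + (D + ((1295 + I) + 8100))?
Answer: -26122/3 ≈ -8707.3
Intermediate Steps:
I = -5329/3 (I = -⅓*5329 = -5329/3 ≈ -1776.3)
D = 10914
-27240 + (D + ((1295 + I) + 8100)) = -27240 + (10914 + ((1295 - 5329/3) + 8100)) = -27240 + (10914 + (-1444/3 + 8100)) = -27240 + (10914 + 22856/3) = -27240 + 55598/3 = -26122/3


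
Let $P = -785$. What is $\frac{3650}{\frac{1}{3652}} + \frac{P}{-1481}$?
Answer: $\frac{19741434585}{1481} \approx 1.333 \cdot 10^{7}$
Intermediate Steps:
$\frac{3650}{\frac{1}{3652}} + \frac{P}{-1481} = \frac{3650}{\frac{1}{3652}} - \frac{785}{-1481} = 3650 \frac{1}{\frac{1}{3652}} - - \frac{785}{1481} = 3650 \cdot 3652 + \frac{785}{1481} = 13329800 + \frac{785}{1481} = \frac{19741434585}{1481}$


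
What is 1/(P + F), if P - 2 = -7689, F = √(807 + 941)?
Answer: -7687/59088221 - 2*√437/59088221 ≈ -0.00013080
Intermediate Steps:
F = 2*√437 (F = √1748 = 2*√437 ≈ 41.809)
P = -7687 (P = 2 - 7689 = -7687)
1/(P + F) = 1/(-7687 + 2*√437)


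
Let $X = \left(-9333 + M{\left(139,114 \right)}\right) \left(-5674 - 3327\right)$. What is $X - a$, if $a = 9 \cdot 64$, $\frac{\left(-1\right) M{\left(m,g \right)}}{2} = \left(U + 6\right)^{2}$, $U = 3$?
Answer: $85463919$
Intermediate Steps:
$M{\left(m,g \right)} = -162$ ($M{\left(m,g \right)} = - 2 \left(3 + 6\right)^{2} = - 2 \cdot 9^{2} = \left(-2\right) 81 = -162$)
$X = 85464495$ ($X = \left(-9333 - 162\right) \left(-5674 - 3327\right) = \left(-9495\right) \left(-9001\right) = 85464495$)
$a = 576$
$X - a = 85464495 - 576 = 85463919$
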